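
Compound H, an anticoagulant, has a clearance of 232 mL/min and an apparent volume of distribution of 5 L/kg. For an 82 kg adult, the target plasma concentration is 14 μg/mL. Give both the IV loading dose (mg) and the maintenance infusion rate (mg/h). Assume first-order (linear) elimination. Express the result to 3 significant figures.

(a) 5740 mg; (b) 195 mg/h

Total Vd = 5 × 82 = 410.0 L
Loading dose = Vd × C = 410.0 × 14 = 5740 mg
Convert clearance: 232 mL/min × 60 min/h ÷ 1000 mL/L = 13.92 L/h
Maintenance: replace elimination → rate = CL × Css = 13.92 × 14 = 194.9 mg/h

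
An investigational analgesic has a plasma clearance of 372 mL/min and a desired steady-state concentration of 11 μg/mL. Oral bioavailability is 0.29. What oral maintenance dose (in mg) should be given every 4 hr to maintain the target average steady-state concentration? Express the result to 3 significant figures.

3390 mg

CL = 372 mL/min × 60/1000 = 22.32 L/h
D = CL × Css × τ / F = 22.32 × 11 × 4 / 0.29 = 3386 mg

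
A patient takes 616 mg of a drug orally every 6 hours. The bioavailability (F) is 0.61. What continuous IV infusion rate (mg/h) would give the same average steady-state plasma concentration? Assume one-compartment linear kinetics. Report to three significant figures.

62.6 mg/h

Equivalent systemic input: infusion rate = F·D/τ.
Rate = 0.61 × 616 / 6 = 62.63 mg/h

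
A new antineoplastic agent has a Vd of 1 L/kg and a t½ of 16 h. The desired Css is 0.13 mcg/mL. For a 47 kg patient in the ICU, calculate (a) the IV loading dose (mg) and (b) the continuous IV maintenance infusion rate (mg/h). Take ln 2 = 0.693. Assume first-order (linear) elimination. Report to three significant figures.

Vd = 1 L/kg × 47 kg = 47.00 L
LD = Vd × C = 47.00 × 0.13 = 6.110 mg
CL = 0.693 × Vd / t½ = 0.693 × 47.00 / 16 = 2.036 L/h
Infusion rate = CL × Css = 2.036 × 0.13 = 0.2647 mg/h

(a) 6.11 mg; (b) 0.265 mg/h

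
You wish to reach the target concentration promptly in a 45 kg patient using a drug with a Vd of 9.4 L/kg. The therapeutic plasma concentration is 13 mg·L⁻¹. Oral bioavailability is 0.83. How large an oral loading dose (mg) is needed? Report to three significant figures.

6630 mg

Total Vd = 9.4 × 45 = 423.0 L
LD = Vd × C / F = 423.0 × 13.00 / 0.83 = 6625 mg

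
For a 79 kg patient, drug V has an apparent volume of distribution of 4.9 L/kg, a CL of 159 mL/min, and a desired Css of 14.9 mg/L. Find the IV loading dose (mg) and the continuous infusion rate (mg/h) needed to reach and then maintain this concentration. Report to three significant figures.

(a) 5770 mg; (b) 142 mg/h

Vd = 4.9 L/kg × 79 kg = 387.1 L
Loading dose = Vd × C = 387.1 × 14.9 = 5768 mg
CL = 159 mL/min × 60/1000 = 9.540 L/h
Maintenance infusion rate = CL × Css = 9.540 × 14.9 = 142.1 mg/h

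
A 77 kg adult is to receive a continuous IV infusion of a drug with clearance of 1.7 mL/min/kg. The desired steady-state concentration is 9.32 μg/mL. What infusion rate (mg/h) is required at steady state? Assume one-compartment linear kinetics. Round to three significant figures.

CL = 1.7 mL/min/kg × 77 kg = 130.9 mL/min = 130.9 × 60/1000 = 7.854 L/h
Rate = CL × Css = 7.854 × 9.32 = 73.20 mg/h

73.2 mg/h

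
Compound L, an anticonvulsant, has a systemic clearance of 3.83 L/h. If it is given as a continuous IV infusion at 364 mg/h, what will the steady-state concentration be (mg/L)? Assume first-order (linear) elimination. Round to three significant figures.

95.0 mg/L

Css = rate / CL = 364 / 3.830 = 95.04 mg/L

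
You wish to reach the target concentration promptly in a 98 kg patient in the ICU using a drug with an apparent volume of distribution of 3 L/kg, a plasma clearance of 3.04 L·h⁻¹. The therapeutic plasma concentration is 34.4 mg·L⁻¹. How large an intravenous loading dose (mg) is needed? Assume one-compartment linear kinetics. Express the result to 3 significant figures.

10100 mg

Total Vd = 3 × 98 = 294.0 L
LD is governed by Vd — clearance does not enter the loading-dose calculation.
LD = Vd × C = 294.0 × 34.40 = 10110 mg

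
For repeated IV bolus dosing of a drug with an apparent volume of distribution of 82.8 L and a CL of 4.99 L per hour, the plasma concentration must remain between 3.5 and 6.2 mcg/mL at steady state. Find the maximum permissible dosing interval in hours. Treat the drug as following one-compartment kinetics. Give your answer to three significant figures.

k = CL / Vd = 4.990 / 82.80 = 0.06027 h⁻¹
Between IV bolus doses, concentration decays as C = C₀·e^(−kτ), so C_peak/C_trough = e^(kτ).
τ_max = ln(C_peak/C_trough) / k = ln(6.2/3.5) / 0.06027 = 0.5718 / 0.06027 = 9.487 h

9.49 h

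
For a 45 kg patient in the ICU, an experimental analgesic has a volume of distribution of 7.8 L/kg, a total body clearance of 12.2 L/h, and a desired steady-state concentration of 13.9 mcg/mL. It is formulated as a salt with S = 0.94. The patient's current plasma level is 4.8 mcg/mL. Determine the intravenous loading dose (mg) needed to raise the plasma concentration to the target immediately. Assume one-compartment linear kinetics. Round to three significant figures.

3400 mg

Total Vd = 7.8 × 45 = 351.0 L
Loading dose depends on Vd (not clearance): it fills the distribution volume.
Concentration deficit ΔC = 13.9 − 4.8 = 9.100 mg/L
LD = Vd × ΔC / S = 351.0 × 9.100 / 0.94 = 3398 mg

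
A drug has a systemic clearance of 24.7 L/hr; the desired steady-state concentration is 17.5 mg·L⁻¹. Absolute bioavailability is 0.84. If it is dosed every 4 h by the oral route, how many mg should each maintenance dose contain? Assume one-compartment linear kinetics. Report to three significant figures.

At steady state, dose per interval replaces the amount cleared in that interval: F·D/τ = CL·Css.
D = CL × Css × τ / F = 24.70 × 17.5 × 4 / 0.84 = 2058 mg

2060 mg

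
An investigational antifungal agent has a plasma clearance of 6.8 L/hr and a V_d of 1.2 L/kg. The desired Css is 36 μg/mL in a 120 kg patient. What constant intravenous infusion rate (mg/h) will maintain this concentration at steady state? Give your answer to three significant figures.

245 mg/h

Infusion rate = CL · Css = 6.800 L/h × 36 mg/L = 244.8 mg/h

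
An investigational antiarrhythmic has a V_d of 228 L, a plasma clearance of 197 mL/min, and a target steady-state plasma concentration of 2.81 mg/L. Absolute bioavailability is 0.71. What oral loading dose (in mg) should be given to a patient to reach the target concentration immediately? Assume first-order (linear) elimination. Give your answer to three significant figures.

902 mg

The loading dose fills Vd to the target concentration; clearance is irrelevant here.
LD = Vd × C / F = 228.0 × 2.810 / 0.71 = 902.4 mg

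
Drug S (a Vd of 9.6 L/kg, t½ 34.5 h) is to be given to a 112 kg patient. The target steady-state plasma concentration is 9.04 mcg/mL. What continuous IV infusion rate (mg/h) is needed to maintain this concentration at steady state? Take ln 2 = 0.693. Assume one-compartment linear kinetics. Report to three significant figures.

195 mg/h

Vd(total) = 112 kg × 9.6 L/kg = 1075 L
k = 0.693/34.5 = 0.02009 h⁻¹, so CL = k·Vd = 0.02009 × 1075 = 21.60 L/h
Infusion rate = CL × Css = 21.60 × 9.04 = 195.3 mg/h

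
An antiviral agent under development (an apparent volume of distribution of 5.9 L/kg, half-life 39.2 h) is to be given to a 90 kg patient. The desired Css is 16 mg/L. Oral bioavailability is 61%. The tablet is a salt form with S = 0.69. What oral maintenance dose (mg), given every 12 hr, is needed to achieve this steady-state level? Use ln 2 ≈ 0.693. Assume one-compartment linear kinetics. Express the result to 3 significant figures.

Vd = 5.9 L/kg × 90 kg = 531.0 L
k = 0.693/39.2 = 0.01768 h⁻¹, so CL = k·Vd = 0.01768 × 531.0 = 9.388 L/h
D = CL × Css × τ / F / S = 9.388 × 16 × 12 / 0.61 / 0.69 = 4282 mg

4280 mg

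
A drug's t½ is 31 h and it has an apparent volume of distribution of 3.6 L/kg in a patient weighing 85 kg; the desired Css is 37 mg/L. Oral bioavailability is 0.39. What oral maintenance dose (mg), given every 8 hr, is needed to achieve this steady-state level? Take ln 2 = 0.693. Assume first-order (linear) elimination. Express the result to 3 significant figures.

5190 mg

Total Vd = 3.6 × 85 = 306.0 L
CL = 0.693 × Vd / t½ = 0.693 × 306.0 / 31 = 6.841 L/h
D = CL × Css × τ / F = 6.841 × 37 × 8 / 0.39 = 5192 mg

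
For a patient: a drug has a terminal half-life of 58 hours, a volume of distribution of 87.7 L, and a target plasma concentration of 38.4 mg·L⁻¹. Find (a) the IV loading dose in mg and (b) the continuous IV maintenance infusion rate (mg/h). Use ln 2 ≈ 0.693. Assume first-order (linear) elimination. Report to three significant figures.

(a) 3370 mg; (b) 40.2 mg/h

LD = Vd × C = 87.70 × 38.4 = 3368 mg
CL = 0.693 × Vd / t½ = 0.693 × 87.70 / 58 = 1.048 L/h
Infusion rate = CL × Css = 1.048 × 38.4 = 40.24 mg/h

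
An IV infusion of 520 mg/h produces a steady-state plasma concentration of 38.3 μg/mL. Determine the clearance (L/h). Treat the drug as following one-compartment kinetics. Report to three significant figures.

13.6 L/h

At steady state, infusion rate = CL × Css, so CL = rate / Css.
CL = 520 / 38.3 = 13.58 L/h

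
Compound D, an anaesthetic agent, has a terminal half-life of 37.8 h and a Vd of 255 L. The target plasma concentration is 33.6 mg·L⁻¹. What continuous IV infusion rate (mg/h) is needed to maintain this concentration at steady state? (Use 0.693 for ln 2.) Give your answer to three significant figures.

157 mg/h

k = 0.693/37.8 = 0.01833 h⁻¹, so CL = k·Vd = 0.01833 × 255.0 = 4.674 L/h
Infusion rate = CL × Css = 4.674 × 33.6 = 157.0 mg/h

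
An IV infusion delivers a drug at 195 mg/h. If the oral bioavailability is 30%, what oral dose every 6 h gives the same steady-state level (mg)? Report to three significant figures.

To maintain the same Css, the systemic dosing rate must be unchanged: F·D/τ = infusion rate.
D = rate × τ / F = 195 × 6 / 0.3 = 3900 mg

3900 mg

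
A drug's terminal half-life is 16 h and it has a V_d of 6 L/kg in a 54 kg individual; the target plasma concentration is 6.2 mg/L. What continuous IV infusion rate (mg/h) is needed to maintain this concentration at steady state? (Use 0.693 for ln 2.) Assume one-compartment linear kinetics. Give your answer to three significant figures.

Vd(total) = 54 kg × 6 L/kg = 324.0 L
k = 0.693/16 = 0.04331 h⁻¹, so CL = k·Vd = 0.04331 × 324.0 = 14.03 L/h
Infusion rate = CL × Css = 14.03 × 6.2 = 86.99 mg/h

87.0 mg/h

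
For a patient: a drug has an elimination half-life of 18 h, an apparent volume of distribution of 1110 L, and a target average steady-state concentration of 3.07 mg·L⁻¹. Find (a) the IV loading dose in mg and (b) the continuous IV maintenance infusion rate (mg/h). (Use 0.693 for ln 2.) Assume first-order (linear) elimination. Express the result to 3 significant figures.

LD = Vd × C = 1110 × 3.07 = 3408 mg
CL = 0.693 × Vd / t½ = 0.693 × 1110 / 18 = 42.74 L/h
Infusion rate = CL × Css = 42.74 × 3.07 = 131.2 mg/h

(a) 3410 mg; (b) 131 mg/h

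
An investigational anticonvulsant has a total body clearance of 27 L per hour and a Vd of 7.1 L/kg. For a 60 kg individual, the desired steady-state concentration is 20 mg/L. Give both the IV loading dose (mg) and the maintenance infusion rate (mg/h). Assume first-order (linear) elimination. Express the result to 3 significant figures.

(a) 8520 mg; (b) 540 mg/h

Total Vd = 7.1 × 60 = 426.0 L
Loading dose = Vd × C = 426.0 × 20 = 8520 mg
Maintenance: replace elimination → rate = CL × Css = 27.00 × 20 = 540.0 mg/h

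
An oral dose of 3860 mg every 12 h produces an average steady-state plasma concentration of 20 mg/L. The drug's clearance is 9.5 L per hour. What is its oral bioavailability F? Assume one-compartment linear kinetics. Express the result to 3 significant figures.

0.591

F·D/τ = CL·Css at steady state → F = CL·Css·τ / D.
F = 9.5 × 20 × 12 / 3860 = 0.591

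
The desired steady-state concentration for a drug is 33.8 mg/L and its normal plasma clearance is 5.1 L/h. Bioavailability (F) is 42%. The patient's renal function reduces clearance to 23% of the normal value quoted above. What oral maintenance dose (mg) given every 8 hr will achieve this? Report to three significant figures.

755 mg

Patient clearance = 0.23 × 5.100 = 1.173 L/h
D = CL × Css × τ / F = 1.173 × 33.8 × 8 / 0.42 = 755.2 mg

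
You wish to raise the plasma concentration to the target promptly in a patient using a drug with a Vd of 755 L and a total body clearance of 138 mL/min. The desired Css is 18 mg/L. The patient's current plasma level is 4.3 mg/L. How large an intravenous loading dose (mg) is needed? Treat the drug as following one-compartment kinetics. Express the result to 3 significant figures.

The loading dose fills Vd to the target concentration.
Concentration deficit ΔC = 18 − 4.3 = 13.70 mg/L
LD = Vd × ΔC = 755.0 × 13.70 = 10340 mg

10300 mg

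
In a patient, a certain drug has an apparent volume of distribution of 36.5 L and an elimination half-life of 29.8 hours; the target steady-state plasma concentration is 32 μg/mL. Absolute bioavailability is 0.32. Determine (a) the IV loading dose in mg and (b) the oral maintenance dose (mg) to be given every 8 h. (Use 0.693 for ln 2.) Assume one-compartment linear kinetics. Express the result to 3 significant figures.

LD = Vd × C = 36.50 × 32 = 1168 mg
CL = 0.693 × Vd / t½ = 0.693 × 36.50 / 29.8 = 0.8488 L/h
D = CL × Css × τ / F = 0.8488 × 32 × 8 / 0.32 = 679.0 mg

(a) 1170 mg; (b) 679 mg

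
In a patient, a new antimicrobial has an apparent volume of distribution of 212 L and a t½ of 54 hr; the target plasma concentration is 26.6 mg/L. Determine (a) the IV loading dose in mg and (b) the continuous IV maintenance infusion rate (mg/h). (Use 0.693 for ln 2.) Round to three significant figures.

LD = Vd × C = 212.0 × 26.6 = 5639 mg
CL = 0.693 × Vd / t½ = 0.693 × 212.0 / 54 = 2.721 L/h
Infusion rate = CL × Css = 2.721 × 26.6 = 72.38 mg/h

(a) 5640 mg; (b) 72.4 mg/h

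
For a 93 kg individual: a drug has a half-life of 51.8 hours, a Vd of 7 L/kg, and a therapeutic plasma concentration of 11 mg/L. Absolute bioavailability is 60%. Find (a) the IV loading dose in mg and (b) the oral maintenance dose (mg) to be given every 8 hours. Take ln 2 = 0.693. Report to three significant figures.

(a) 7160 mg; (b) 1280 mg

Vd(total) = 93 kg × 7 L/kg = 651.0 L
LD = Vd × C = 651.0 × 11 = 7161 mg
CL = 0.693 × Vd / t½ = 0.693 × 651.0 / 51.8 = 8.709 L/h
D = CL × Css × τ / F = 8.709 × 11 × 8 / 0.6 = 1277 mg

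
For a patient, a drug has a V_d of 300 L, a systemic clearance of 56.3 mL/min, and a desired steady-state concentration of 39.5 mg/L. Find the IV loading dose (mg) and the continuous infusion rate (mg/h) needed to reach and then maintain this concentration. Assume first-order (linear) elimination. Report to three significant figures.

(a) 11900 mg; (b) 133 mg/h

Loading: fill Vd to C_target → 300.0 L × 39.5 mg/L = 11850 mg
CL = 56.3 mL/min × 60/1000 = 3.378 L/h
Maintenance infusion rate = CL × Css = 3.378 × 39.5 = 133.4 mg/h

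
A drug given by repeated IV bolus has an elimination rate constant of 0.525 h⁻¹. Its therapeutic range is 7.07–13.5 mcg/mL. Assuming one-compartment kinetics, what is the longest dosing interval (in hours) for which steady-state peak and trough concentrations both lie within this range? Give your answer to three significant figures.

1.23 h

Between IV bolus doses, concentration decays as C = C₀·e^(−kτ), so C_peak/C_trough = e^(kτ).
τ_max = ln(C_peak/C_trough) / k = ln(13.5/7.07) / 0.5250 = 0.6468 / 0.5250 = 1.232 h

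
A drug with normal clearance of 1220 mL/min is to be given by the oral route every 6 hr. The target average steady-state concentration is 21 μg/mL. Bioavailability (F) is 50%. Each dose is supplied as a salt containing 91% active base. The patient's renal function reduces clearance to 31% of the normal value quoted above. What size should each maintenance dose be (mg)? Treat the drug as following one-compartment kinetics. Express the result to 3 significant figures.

6280 mg

Convert clearance: 1220 mL/min × 60 min/h ÷ 1000 mL/L = 73.20 L/h
Patient clearance = 0.31 × 73.20 = 22.69 L/h
At steady state, dose per interval replaces the amount cleared in that interval: F·S·D/τ = CL·Css.
D = CL × Css × τ / F / S = 22.69 × 21 × 6 / 0.5 / 0.91 = 6283 mg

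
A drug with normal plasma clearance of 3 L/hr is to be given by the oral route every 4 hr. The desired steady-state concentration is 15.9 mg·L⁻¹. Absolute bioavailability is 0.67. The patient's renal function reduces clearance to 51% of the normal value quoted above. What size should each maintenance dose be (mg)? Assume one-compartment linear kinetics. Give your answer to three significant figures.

Patient clearance = 0.51 × 3.000 = 1.530 L/h
At steady state, dose per interval replaces the amount cleared in that interval: F·D/τ = CL·Css.
D = CL × Css × τ / F = 1.530 × 15.9 × 4 / 0.67 = 145.2 mg

145 mg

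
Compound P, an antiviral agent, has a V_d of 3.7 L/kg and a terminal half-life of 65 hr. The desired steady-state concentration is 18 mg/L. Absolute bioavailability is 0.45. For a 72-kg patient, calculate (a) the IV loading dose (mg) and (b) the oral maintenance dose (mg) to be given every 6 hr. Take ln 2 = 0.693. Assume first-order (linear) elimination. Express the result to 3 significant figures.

Vd(total) = 72 kg × 3.7 L/kg = 266.4 L
LD = Vd × C = 266.4 × 18 = 4795 mg
CL = 0.693 × Vd / t½ = 0.693 × 266.4 / 65 = 2.840 L/h
D = CL × Css × τ / F = 2.840 × 18 × 6 / 0.45 = 681.6 mg

(a) 4800 mg; (b) 682 mg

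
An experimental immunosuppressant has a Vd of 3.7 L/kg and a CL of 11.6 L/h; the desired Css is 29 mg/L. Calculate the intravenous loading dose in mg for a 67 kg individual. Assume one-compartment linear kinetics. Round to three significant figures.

Vd = 3.7 L/kg × 67 kg = 247.9 L
Loading dose depends on Vd (not clearance): it fills the distribution volume.
LD = Vd × C = 247.9 × 29.00 = 7189 mg

7190 mg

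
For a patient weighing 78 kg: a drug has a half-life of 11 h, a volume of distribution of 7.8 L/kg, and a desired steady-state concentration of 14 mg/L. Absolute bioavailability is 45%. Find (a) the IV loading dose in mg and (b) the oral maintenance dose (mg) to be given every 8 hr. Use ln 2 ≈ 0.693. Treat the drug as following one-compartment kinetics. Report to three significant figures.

Vd(total) = 78 kg × 7.8 L/kg = 608.4 L
LD = Vd × C = 608.4 × 14 = 8518 mg
CL = 0.693 × Vd / t½ = 0.693 × 608.4 / 11 = 38.33 L/h
D = CL × Css × τ / F = 38.33 × 14 × 8 / 0.45 = 9540 mg

(a) 8520 mg; (b) 9540 mg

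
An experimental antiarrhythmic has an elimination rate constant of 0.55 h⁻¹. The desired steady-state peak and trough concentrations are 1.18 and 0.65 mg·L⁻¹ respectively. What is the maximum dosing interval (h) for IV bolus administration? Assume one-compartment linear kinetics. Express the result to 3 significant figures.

1.08 h

Between IV bolus doses, concentration decays as C = C₀·e^(−kτ), so C_peak/C_trough = e^(kτ).
τ_max = ln(C_peak/C_trough) / k = ln(1.18/0.65) / 0.5500 = 0.5963 / 0.5500 = 1.084 h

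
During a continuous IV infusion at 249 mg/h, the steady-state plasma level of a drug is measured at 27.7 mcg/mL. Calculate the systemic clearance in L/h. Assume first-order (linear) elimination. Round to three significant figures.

At steady state, infusion rate = CL × Css, so CL = rate / Css.
CL = 249 / 27.7 = 8.989 L/h

8.99 L/h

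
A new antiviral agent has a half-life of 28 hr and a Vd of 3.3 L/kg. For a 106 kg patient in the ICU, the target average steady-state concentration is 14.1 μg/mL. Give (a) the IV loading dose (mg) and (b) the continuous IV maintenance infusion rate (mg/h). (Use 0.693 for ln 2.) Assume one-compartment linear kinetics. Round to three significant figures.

Vd(total) = 106 kg × 3.3 L/kg = 349.8 L
LD = Vd × C = 349.8 × 14.1 = 4932 mg
CL = 0.693 × Vd / t½ = 0.693 × 349.8 / 28 = 8.658 L/h
Infusion rate = CL × Css = 8.658 × 14.1 = 122.1 mg/h

(a) 4930 mg; (b) 122 mg/h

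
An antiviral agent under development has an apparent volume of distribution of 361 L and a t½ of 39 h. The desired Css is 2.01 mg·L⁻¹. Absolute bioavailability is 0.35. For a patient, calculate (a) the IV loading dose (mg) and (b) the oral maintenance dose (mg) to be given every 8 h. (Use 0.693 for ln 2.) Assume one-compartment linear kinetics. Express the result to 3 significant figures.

LD = Vd × C = 361.0 × 2.01 = 725.6 mg
CL = 0.693 × Vd / t½ = 0.693 × 361.0 / 39 = 6.415 L/h
D = CL × Css × τ / F = 6.415 × 2.01 × 8 / 0.35 = 294.7 mg

(a) 726 mg; (b) 295 mg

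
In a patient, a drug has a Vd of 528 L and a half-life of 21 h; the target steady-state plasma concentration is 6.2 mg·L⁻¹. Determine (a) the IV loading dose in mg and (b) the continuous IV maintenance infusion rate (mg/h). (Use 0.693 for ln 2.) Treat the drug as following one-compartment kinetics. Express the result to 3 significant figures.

LD = Vd × C = 528.0 × 6.2 = 3274 mg
CL = 0.693 × Vd / t½ = 0.693 × 528.0 / 21 = 17.42 L/h
Infusion rate = CL × Css = 17.42 × 6.2 = 108.0 mg/h

(a) 3270 mg; (b) 108 mg/h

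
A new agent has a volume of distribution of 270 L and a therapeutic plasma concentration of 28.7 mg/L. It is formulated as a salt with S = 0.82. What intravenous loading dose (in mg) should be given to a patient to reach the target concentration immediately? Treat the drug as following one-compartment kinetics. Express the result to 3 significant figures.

9450 mg

The loading dose fills Vd to the target concentration.
LD = Vd × C / S = 270.0 × 28.70 / 0.82 = 9450 mg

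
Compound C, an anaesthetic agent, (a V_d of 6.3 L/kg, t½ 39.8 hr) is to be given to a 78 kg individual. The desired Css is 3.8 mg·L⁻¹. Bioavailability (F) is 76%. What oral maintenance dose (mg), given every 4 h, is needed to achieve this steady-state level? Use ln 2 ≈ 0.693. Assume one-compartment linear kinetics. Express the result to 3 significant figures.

Vd = 6.3 L/kg × 78 kg = 491.4 L
CL = 0.693 × Vd / t½ = 0.693 × 491.4 / 39.8 = 8.556 L/h
D = CL × Css × τ / F = 8.556 × 3.8 × 4 / 0.76 = 171.1 mg

171 mg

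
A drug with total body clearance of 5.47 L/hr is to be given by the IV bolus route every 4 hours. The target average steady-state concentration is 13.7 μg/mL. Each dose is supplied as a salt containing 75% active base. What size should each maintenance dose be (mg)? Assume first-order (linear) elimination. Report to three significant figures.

D = CL × Css × τ / S = 5.470 × 13.7 × 4 / 0.75 = 399.7 mg

400 mg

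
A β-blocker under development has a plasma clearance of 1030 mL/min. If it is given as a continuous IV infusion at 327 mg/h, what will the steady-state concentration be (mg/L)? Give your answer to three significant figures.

5.29 mg/L

Convert clearance: 1030 mL/min × 60 min/h ÷ 1000 mL/L = 61.80 L/h
Css = rate / CL = 327 / 61.80 = 5.291 mg/L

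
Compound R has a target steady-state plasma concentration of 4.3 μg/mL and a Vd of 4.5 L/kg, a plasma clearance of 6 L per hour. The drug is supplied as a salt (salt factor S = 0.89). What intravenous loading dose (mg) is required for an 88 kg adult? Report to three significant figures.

Vd(total) = 88 kg × 4.5 L/kg = 396.0 L
LD = Vd × C / S = 396.0 × 4.300 / 0.89 = 1913 mg

1910 mg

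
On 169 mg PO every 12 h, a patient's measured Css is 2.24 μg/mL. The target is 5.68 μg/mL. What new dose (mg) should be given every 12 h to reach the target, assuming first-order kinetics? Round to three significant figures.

With linear kinetics, Css is proportional to dose rate (D/τ) at fixed clearance.
D₂ = D₁ × (Css,target / Css,current) = 169 × 5.68/2.24 = 428.5 mg

429 mg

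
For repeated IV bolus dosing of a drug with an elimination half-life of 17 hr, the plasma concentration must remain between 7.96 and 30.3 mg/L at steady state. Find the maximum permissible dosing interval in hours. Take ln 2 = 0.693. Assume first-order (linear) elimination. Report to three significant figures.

32.8 h

k = 0.693 / t½ = 0.693 / 17 = 0.04076 h⁻¹
Between IV bolus doses, concentration decays as C = C₀·e^(−kτ), so C_peak/C_trough = e^(kτ).
τ_max = ln(C_peak/C_trough) / k = ln(30.3/7.96) / 0.04076 = 1.337 / 0.04076 = 32.80 h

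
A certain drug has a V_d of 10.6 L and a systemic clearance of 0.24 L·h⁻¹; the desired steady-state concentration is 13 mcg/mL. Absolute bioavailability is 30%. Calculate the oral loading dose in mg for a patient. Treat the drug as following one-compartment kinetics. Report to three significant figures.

The loading dose fills Vd to the target concentration.
LD = Vd × C / F = 10.60 × 13.00 / 0.3 = 459.3 mg

459 mg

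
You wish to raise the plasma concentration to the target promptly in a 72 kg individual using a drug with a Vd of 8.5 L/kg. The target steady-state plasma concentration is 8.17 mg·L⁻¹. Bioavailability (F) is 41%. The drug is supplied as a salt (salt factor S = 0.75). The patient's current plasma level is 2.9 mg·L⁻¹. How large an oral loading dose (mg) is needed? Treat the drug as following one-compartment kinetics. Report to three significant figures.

10500 mg

Total Vd = 8.5 × 72 = 612.0 L
The loading dose fills Vd to the target concentration.
Concentration deficit ΔC = 8.17 − 2.9 = 5.270 mg/L
LD = Vd × ΔC / F / S = 612.0 × 5.270 / 0.41 / 0.75 = 10490 mg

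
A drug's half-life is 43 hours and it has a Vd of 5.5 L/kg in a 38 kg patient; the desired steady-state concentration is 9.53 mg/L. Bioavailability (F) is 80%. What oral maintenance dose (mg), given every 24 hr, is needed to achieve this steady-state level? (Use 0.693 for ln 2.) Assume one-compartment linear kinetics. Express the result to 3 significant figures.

Vd = 5.5 L/kg × 38 kg = 209.0 L
k = 0.693/43 = 0.01612 h⁻¹, so CL = k·Vd = 0.01612 × 209.0 = 3.369 L/h
D = CL × Css × τ / F = 3.369 × 9.53 × 24 / 0.8 = 963.2 mg

963 mg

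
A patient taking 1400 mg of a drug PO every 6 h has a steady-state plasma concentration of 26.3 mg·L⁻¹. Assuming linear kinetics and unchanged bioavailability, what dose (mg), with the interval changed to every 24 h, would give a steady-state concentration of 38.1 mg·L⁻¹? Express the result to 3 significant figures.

8110 mg

For first-order elimination, Css ∝ F·D/(CL·τ); F and CL are unchanged, so Css ∝ D/τ.
D₂ = D₁ × (Css,target / Css,current) × (τ₂/τ₁) = 1400 × (38.1/26.3) × (24/6) = 8113 mg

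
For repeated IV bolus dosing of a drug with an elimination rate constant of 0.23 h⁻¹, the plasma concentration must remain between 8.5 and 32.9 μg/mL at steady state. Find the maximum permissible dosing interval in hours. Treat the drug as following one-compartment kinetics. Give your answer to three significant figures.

5.88 h

Between IV bolus doses, concentration decays as C = C₀·e^(−kτ), so C_peak/C_trough = e^(kτ).
τ_max = ln(C_peak/C_trough) / k = ln(32.9/8.5) / 0.2300 = 1.353 / 0.2300 = 5.883 h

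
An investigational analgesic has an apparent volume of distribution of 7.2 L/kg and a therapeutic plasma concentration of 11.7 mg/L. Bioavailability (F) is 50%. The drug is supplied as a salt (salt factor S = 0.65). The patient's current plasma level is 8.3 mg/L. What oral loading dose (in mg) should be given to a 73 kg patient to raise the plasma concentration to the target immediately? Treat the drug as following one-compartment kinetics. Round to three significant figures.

5500 mg

Vd = 7.2 L/kg × 73 kg = 525.6 L
The loading dose fills Vd to the target concentration.
Concentration deficit ΔC = 11.7 − 8.3 = 3.400 mg/L
LD = Vd × ΔC / F / S = 525.6 × 3.400 / 0.5 / 0.65 = 5499 mg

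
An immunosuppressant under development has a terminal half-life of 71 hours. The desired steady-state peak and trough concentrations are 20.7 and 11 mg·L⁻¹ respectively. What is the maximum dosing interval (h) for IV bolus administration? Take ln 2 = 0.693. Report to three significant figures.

k = 0.693 / t½ = 0.693 / 71 = 0.009761 h⁻¹
Between IV bolus doses, concentration decays as C = C₀·e^(−kτ), so C_peak/C_trough = e^(kτ).
τ_max = ln(C_peak/C_trough) / k = ln(20.7/11) / 0.009761 = 0.6322 / 0.009761 = 64.77 h

64.8 h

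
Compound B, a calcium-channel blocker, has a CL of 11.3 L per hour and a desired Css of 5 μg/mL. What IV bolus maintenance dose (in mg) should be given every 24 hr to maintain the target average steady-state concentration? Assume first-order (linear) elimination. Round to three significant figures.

1360 mg

D = CL × Css × τ = 11.30 × 5 × 24 = 1356 mg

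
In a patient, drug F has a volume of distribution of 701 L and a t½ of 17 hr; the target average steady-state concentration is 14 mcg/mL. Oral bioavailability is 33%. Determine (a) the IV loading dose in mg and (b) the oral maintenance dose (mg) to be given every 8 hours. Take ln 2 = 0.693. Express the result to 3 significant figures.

(a) 9810 mg; (b) 9700 mg

LD = Vd × C = 701.0 × 14 = 9814 mg
CL = 0.693 × Vd / t½ = 0.693 × 701.0 / 17 = 28.58 L/h
D = CL × Css × τ / F = 28.58 × 14 × 8 / 0.33 = 9700 mg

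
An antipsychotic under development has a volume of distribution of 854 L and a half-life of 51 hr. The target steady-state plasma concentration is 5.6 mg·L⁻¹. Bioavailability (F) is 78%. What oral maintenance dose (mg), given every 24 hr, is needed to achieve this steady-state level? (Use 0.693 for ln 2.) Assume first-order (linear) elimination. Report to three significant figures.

CL = ln 2 · Vd / t½ = 0.693 × 854.0 / 51 = 11.60 L/h
D = CL × Css × τ / F = 11.60 × 5.6 × 24 / 0.78 = 1999 mg

2000 mg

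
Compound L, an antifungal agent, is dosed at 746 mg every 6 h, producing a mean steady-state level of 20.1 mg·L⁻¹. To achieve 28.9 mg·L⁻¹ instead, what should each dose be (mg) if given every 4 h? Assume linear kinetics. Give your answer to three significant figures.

With linear kinetics, Css is proportional to dose rate (D/τ) at fixed clearance.
D₂ = D₁ × (Css,target / Css,current) × (τ₂/τ₁) = 746 × (28.9/20.1) × (4/6) = 715.1 mg

715 mg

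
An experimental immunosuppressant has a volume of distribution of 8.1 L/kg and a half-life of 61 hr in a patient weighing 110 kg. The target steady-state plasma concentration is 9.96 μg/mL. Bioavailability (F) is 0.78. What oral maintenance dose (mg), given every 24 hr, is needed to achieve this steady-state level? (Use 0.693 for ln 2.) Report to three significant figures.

Vd(total) = 110 kg × 8.1 L/kg = 891.0 L
CL = ln 2 · Vd / t½ = 0.693 × 891.0 / 61 = 10.12 L/h
D = CL × Css × τ / F = 10.12 × 9.96 × 24 / 0.78 = 3101 mg

3100 mg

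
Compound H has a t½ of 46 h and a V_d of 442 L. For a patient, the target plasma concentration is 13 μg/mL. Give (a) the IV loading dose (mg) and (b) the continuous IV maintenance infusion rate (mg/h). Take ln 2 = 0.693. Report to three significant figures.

(a) 5750 mg; (b) 86.6 mg/h

LD = Vd × C = 442.0 × 13 = 5746 mg
CL = 0.693 × Vd / t½ = 0.693 × 442.0 / 46 = 6.659 L/h
Infusion rate = CL × Css = 6.659 × 13 = 86.57 mg/h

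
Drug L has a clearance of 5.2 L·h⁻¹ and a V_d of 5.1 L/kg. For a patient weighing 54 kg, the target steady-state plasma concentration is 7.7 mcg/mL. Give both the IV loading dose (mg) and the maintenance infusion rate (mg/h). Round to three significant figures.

Vd = 5.1 L/kg × 54 kg = 275.4 L
LD = Vd · C_target = 275.4 × 7.7 = 2121 mg
Maintenance infusion rate = CL × Css = 5.200 × 7.7 = 40.04 mg/h

(a) 2120 mg; (b) 40.0 mg/h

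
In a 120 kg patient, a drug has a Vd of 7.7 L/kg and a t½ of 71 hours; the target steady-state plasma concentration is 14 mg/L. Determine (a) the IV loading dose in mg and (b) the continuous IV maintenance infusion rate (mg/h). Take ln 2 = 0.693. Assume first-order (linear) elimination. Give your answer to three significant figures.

Vd(total) = 120 kg × 7.7 L/kg = 924.0 L
LD = Vd × C = 924.0 × 14 = 12940 mg
CL = 0.693 × Vd / t½ = 0.693 × 924.0 / 71 = 9.019 L/h
Infusion rate = CL × Css = 9.019 × 14 = 126.3 mg/h

(a) 12900 mg; (b) 126 mg/h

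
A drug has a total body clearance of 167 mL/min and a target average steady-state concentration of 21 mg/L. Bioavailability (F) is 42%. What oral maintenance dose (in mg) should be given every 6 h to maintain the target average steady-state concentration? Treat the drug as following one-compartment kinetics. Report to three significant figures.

3010 mg

Convert clearance: 167 mL/min × 60 min/h ÷ 1000 mL/L = 10.02 L/h
D = CL × Css × τ / F = 10.02 × 21 × 6 / 0.42 = 3006 mg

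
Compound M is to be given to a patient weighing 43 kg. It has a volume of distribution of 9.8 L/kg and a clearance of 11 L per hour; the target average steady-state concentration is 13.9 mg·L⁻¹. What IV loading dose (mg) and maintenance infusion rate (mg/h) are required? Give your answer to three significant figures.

Vd = 9.8 L/kg × 43 kg = 421.4 L
Loading: fill Vd to C_target → 421.4 L × 13.9 mg/L = 5857 mg
Maintenance: replace elimination → rate = CL × Css = 11.00 × 13.9 = 152.9 mg/h

(a) 5860 mg; (b) 153 mg/h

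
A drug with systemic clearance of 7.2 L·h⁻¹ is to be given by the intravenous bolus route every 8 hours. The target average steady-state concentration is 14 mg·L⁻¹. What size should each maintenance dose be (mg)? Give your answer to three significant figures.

806 mg

D = CL × Css × τ = 7.200 × 14 × 8 = 806.4 mg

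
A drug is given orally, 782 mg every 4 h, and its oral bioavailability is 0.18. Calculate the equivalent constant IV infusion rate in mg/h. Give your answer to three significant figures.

Equivalent systemic input: infusion rate = F·D/τ.
Rate = 0.18 × 782 / 4 = 35.19 mg/h

35.2 mg/h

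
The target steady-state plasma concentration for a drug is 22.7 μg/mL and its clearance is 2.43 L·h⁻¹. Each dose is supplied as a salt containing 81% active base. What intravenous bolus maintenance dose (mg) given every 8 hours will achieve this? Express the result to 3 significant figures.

545 mg

D = CL × Css × τ / S = 2.430 × 22.7 × 8 / 0.81 = 544.8 mg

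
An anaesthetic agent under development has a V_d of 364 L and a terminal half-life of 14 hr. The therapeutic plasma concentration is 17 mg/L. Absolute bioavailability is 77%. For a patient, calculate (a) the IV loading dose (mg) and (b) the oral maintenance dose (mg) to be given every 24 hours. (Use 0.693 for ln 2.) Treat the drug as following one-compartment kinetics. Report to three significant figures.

(a) 6190 mg; (b) 9550 mg

LD = Vd × C = 364.0 × 17 = 6188 mg
CL = 0.693 × Vd / t½ = 0.693 × 364.0 / 14 = 18.02 L/h
D = CL × Css × τ / F = 18.02 × 17 × 24 / 0.77 = 9548 mg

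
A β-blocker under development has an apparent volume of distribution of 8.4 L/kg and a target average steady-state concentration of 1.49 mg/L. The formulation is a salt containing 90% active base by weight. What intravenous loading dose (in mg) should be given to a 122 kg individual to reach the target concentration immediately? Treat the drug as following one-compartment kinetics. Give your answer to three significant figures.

Total Vd = 8.4 × 122 = 1025 L
The loading dose fills Vd to the target concentration.
LD = Vd × C / S = 1025 × 1.490 / 0.9 = 1697 mg

1700 mg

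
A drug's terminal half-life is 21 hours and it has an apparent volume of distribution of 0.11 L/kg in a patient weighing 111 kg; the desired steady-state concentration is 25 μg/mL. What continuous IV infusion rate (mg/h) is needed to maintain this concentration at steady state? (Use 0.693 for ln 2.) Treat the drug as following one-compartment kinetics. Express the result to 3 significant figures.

Vd = 0.11 L/kg × 111 kg = 12.21 L
k = 0.693/21 = 0.03300 h⁻¹, so CL = k·Vd = 0.03300 × 12.21 = 0.4029 L/h
Infusion rate = CL × Css = 0.4029 × 25 = 10.07 mg/h

10.1 mg/h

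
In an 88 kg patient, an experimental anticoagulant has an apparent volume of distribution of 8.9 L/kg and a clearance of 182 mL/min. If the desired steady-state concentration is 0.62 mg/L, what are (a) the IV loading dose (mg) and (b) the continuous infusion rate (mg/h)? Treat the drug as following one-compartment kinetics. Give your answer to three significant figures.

(a) 486 mg; (b) 6.77 mg/h

Vd(total) = 88 kg × 8.9 L/kg = 783.2 L
LD = Vd · C_target = 783.2 × 0.62 = 485.6 mg
CL = 182 mL/min = 182 × 0.06 = 10.92 L/h
Maintenance infusion rate = CL × Css = 10.92 × 0.62 = 6.770 mg/h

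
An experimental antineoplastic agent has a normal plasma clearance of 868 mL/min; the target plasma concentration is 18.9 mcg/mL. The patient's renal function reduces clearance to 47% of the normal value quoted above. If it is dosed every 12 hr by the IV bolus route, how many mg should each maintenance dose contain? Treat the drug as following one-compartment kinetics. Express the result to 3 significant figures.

Convert clearance: 868 mL/min × 60 min/h ÷ 1000 mL/L = 52.08 L/h
Patient clearance = 0.47 × 52.08 = 24.48 L/h
D = CL × Css × τ = 24.48 × 18.9 × 12 = 5552 mg

5550 mg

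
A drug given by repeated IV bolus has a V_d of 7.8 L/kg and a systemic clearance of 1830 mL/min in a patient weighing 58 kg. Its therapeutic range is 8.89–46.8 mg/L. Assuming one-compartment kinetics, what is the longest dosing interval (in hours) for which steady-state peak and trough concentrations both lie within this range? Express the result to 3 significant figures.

6.84 h

Total Vd = 7.8 × 58 = 452.4 L
Convert clearance: 1830 mL/min × 60 min/h ÷ 1000 mL/L = 109.8 L/h
k = CL / Vd = 109.8 / 452.4 = 0.2427 h⁻¹
Between IV bolus doses, concentration decays as C = C₀·e^(−kτ), so C_peak/C_trough = e^(kτ).
τ_max = ln(C_peak/C_trough) / k = ln(46.8/8.89) / 0.2427 = 1.661 / 0.2427 = 6.844 h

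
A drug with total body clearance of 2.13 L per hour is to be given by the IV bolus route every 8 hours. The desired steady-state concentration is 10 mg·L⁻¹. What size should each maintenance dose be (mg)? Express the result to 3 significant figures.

170 mg

D = CL × Css × τ = 2.130 × 10 × 8 = 170.4 mg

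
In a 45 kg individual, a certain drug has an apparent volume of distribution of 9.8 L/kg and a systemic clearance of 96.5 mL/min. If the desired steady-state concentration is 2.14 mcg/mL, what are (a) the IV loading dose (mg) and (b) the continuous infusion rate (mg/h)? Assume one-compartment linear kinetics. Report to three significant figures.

Vd = 9.8 L/kg × 45 kg = 441.0 L
LD = Vd · C_target = 441.0 × 2.14 = 943.7 mg
CL = 96.5 mL/min = 96.5 × 0.06 = 5.790 L/h
Maintenance: replace elimination → rate = CL × Css = 5.790 × 2.14 = 12.39 mg/h

(a) 944 mg; (b) 12.4 mg/h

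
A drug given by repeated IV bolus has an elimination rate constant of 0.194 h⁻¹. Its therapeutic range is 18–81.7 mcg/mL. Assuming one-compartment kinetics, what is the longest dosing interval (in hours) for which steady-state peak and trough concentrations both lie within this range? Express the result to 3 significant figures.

Between IV bolus doses, concentration decays as C = C₀·e^(−kτ), so C_peak/C_trough = e^(kτ).
τ_max = ln(C_peak/C_trough) / k = ln(81.7/18) / 0.1940 = 1.513 / 0.1940 = 7.799 h

7.80 h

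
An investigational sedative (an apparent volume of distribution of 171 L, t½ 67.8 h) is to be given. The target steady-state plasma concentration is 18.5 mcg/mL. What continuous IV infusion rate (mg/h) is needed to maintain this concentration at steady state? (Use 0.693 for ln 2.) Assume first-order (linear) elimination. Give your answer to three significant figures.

32.3 mg/h

CL = 0.693 × Vd / t½ = 0.693 × 171.0 / 67.8 = 1.748 L/h
Infusion rate = CL × Css = 1.748 × 18.5 = 32.34 mg/h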